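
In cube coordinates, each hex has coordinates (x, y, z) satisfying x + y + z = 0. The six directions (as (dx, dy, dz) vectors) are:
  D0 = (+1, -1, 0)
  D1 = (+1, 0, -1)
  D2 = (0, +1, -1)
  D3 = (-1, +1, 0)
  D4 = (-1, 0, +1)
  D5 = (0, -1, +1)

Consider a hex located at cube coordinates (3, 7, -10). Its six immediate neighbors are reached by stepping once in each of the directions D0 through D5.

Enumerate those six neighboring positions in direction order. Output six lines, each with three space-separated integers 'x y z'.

Answer: 4 6 -10
4 7 -11
3 8 -11
2 8 -10
2 7 -9
3 6 -9

Derivation:
Center: (3, 7, -10). Add each direction:
  D0: (3, 7, -10) + (1, -1, 0) = (4, 6, -10)
  D1: (3, 7, -10) + (1, 0, -1) = (4, 7, -11)
  D2: (3, 7, -10) + (0, 1, -1) = (3, 8, -11)
  D3: (3, 7, -10) + (-1, 1, 0) = (2, 8, -10)
  D4: (3, 7, -10) + (-1, 0, 1) = (2, 7, -9)
  D5: (3, 7, -10) + (0, -1, 1) = (3, 6, -9)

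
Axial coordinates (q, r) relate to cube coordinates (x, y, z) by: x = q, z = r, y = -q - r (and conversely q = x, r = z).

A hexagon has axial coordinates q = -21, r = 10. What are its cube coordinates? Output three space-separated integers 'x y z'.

Answer: -21 11 10

Derivation:
x = q = -21
z = r = 10
y = -x - z = -(-21) - (10) = 11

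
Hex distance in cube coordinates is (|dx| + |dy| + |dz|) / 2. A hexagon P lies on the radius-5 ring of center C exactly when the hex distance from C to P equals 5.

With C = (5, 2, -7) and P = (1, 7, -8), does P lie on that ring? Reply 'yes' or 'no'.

Answer: yes

Derivation:
|px - cx| = |1 - 5| = 4
|py - cy| = |7 - 2| = 5
|pz - cz| = |-8 - (-7)| = 1
distance = (4+5+1)/2 = 10/2 = 5
radius = 5; distance == radius -> yes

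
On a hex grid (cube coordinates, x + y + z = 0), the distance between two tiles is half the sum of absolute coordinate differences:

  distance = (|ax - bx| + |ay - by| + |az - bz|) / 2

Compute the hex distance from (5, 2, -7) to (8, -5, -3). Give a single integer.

|ax - bx| = |5 - 8| = 3
|ay - by| = |2 - (-5)| = 7
|az - bz| = |-7 - (-3)| = 4
distance = (3 + 7 + 4) / 2 = 14 / 2 = 7

Answer: 7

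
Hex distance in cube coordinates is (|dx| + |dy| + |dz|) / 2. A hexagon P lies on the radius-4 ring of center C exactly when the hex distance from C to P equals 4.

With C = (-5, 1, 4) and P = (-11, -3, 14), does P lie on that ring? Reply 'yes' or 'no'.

|px - cx| = |-11 - (-5)| = 6
|py - cy| = |-3 - 1| = 4
|pz - cz| = |14 - 4| = 10
distance = (6+4+10)/2 = 20/2 = 10
radius = 4; distance != radius -> no

Answer: no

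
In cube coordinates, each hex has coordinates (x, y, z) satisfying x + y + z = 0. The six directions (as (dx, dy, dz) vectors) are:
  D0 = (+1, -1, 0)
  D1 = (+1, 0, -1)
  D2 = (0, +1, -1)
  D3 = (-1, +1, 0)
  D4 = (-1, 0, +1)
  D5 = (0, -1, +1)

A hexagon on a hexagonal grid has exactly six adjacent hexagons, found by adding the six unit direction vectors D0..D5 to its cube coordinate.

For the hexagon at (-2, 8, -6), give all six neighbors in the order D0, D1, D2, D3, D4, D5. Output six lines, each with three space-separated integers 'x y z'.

Center: (-2, 8, -6). Add each direction:
  D0: (-2, 8, -6) + (1, -1, 0) = (-1, 7, -6)
  D1: (-2, 8, -6) + (1, 0, -1) = (-1, 8, -7)
  D2: (-2, 8, -6) + (0, 1, -1) = (-2, 9, -7)
  D3: (-2, 8, -6) + (-1, 1, 0) = (-3, 9, -6)
  D4: (-2, 8, -6) + (-1, 0, 1) = (-3, 8, -5)
  D5: (-2, 8, -6) + (0, -1, 1) = (-2, 7, -5)

Answer: -1 7 -6
-1 8 -7
-2 9 -7
-3 9 -6
-3 8 -5
-2 7 -5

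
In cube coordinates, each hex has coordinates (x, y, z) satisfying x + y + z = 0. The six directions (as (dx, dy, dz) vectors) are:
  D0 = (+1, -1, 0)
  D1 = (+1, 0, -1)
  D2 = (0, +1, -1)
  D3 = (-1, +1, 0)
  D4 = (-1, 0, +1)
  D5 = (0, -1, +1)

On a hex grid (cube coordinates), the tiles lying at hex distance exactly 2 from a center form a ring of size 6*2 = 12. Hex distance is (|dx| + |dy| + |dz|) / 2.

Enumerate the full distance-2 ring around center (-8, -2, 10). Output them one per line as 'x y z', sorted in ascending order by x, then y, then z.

Walk ring at distance 2 from (-8, -2, 10):
Start at center + D4*2 = (-10, -2, 12)
  hex 0: (-10, -2, 12)
  hex 1: (-9, -3, 12)
  hex 2: (-8, -4, 12)
  hex 3: (-7, -4, 11)
  hex 4: (-6, -4, 10)
  hex 5: (-6, -3, 9)
  hex 6: (-6, -2, 8)
  hex 7: (-7, -1, 8)
  hex 8: (-8, 0, 8)
  hex 9: (-9, 0, 9)
  hex 10: (-10, 0, 10)
  hex 11: (-10, -1, 11)
Sorted: 12 hexes.

Answer: -10 -2 12
-10 -1 11
-10 0 10
-9 -3 12
-9 0 9
-8 -4 12
-8 0 8
-7 -4 11
-7 -1 8
-6 -4 10
-6 -3 9
-6 -2 8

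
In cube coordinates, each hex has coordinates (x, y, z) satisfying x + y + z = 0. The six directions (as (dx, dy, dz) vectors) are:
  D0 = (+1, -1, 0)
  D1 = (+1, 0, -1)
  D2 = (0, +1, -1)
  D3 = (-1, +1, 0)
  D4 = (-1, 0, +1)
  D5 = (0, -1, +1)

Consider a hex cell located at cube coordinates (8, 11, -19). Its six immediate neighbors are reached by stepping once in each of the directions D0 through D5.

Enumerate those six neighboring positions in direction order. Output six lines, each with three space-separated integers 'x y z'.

Center: (8, 11, -19). Add each direction:
  D0: (8, 11, -19) + (1, -1, 0) = (9, 10, -19)
  D1: (8, 11, -19) + (1, 0, -1) = (9, 11, -20)
  D2: (8, 11, -19) + (0, 1, -1) = (8, 12, -20)
  D3: (8, 11, -19) + (-1, 1, 0) = (7, 12, -19)
  D4: (8, 11, -19) + (-1, 0, 1) = (7, 11, -18)
  D5: (8, 11, -19) + (0, -1, 1) = (8, 10, -18)

Answer: 9 10 -19
9 11 -20
8 12 -20
7 12 -19
7 11 -18
8 10 -18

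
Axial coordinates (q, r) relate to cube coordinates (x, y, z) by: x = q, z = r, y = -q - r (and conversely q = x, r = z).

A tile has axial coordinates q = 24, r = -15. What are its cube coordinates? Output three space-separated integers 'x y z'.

Answer: 24 -9 -15

Derivation:
x = q = 24
z = r = -15
y = -x - z = -(24) - (-15) = -9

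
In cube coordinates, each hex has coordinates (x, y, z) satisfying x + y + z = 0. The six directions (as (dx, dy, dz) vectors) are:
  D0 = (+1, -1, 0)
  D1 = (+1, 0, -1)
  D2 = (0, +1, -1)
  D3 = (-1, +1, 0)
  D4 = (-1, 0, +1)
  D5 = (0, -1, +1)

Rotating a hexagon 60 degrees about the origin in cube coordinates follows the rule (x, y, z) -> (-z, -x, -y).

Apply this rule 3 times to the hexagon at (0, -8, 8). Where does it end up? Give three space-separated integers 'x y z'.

Answer: 0 8 -8

Derivation:
Start: (0, -8, 8)
Step 1: (0, -8, 8) -> (-(8), -(0), -(-8)) = (-8, 0, 8)
Step 2: (-8, 0, 8) -> (-(8), -(-8), -(0)) = (-8, 8, 0)
Step 3: (-8, 8, 0) -> (-(0), -(-8), -(8)) = (0, 8, -8)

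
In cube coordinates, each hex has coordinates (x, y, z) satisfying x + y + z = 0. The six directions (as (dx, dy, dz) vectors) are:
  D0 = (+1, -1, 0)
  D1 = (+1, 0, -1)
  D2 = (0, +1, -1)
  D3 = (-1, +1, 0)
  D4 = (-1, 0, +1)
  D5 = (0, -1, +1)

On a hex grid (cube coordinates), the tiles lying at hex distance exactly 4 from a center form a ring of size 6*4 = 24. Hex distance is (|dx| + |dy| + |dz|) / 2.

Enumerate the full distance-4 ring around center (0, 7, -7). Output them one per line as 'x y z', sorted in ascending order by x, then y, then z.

Answer: -4 7 -3
-4 8 -4
-4 9 -5
-4 10 -6
-4 11 -7
-3 6 -3
-3 11 -8
-2 5 -3
-2 11 -9
-1 4 -3
-1 11 -10
0 3 -3
0 11 -11
1 3 -4
1 10 -11
2 3 -5
2 9 -11
3 3 -6
3 8 -11
4 3 -7
4 4 -8
4 5 -9
4 6 -10
4 7 -11

Derivation:
Walk ring at distance 4 from (0, 7, -7):
Start at center + D4*4 = (-4, 7, -3)
  hex 0: (-4, 7, -3)
  hex 1: (-3, 6, -3)
  hex 2: (-2, 5, -3)
  hex 3: (-1, 4, -3)
  hex 4: (0, 3, -3)
  hex 5: (1, 3, -4)
  hex 6: (2, 3, -5)
  hex 7: (3, 3, -6)
  hex 8: (4, 3, -7)
  hex 9: (4, 4, -8)
  hex 10: (4, 5, -9)
  hex 11: (4, 6, -10)
  hex 12: (4, 7, -11)
  hex 13: (3, 8, -11)
  hex 14: (2, 9, -11)
  hex 15: (1, 10, -11)
  hex 16: (0, 11, -11)
  hex 17: (-1, 11, -10)
  hex 18: (-2, 11, -9)
  hex 19: (-3, 11, -8)
  hex 20: (-4, 11, -7)
  hex 21: (-4, 10, -6)
  hex 22: (-4, 9, -5)
  hex 23: (-4, 8, -4)
Sorted: 24 hexes.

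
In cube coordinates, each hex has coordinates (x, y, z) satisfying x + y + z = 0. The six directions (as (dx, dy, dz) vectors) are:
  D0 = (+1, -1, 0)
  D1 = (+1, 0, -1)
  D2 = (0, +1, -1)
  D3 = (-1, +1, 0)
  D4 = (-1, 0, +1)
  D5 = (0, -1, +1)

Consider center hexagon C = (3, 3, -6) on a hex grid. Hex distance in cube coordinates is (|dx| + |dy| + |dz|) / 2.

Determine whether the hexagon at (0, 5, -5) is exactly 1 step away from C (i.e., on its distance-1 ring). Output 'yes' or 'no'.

|px - cx| = |0 - 3| = 3
|py - cy| = |5 - 3| = 2
|pz - cz| = |-5 - (-6)| = 1
distance = (3+2+1)/2 = 6/2 = 3
radius = 1; distance != radius -> no

Answer: no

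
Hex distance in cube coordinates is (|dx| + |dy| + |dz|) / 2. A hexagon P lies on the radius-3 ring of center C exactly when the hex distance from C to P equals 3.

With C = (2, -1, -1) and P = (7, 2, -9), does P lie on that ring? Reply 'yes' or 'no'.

|px - cx| = |7 - 2| = 5
|py - cy| = |2 - (-1)| = 3
|pz - cz| = |-9 - (-1)| = 8
distance = (5+3+8)/2 = 16/2 = 8
radius = 3; distance != radius -> no

Answer: no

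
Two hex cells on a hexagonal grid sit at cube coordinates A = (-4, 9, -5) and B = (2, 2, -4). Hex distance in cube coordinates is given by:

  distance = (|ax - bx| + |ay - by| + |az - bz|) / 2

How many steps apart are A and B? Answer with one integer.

|ax - bx| = |-4 - 2| = 6
|ay - by| = |9 - 2| = 7
|az - bz| = |-5 - (-4)| = 1
distance = (6 + 7 + 1) / 2 = 14 / 2 = 7

Answer: 7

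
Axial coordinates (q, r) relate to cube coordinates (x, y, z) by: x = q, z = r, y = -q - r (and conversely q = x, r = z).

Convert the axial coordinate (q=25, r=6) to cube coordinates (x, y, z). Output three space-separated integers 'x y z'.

x = q = 25
z = r = 6
y = -x - z = -(25) - (6) = -31

Answer: 25 -31 6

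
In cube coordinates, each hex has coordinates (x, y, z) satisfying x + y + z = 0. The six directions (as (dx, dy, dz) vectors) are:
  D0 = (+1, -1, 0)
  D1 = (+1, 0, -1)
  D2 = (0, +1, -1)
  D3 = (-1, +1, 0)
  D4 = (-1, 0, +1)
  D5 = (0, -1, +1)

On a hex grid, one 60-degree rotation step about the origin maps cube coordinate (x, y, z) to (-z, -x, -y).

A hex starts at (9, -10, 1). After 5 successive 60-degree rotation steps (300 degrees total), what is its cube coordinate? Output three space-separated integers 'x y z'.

Answer: 10 -1 -9

Derivation:
Start: (9, -10, 1)
Step 1: (9, -10, 1) -> (-(1), -(9), -(-10)) = (-1, -9, 10)
Step 2: (-1, -9, 10) -> (-(10), -(-1), -(-9)) = (-10, 1, 9)
Step 3: (-10, 1, 9) -> (-(9), -(-10), -(1)) = (-9, 10, -1)
Step 4: (-9, 10, -1) -> (-(-1), -(-9), -(10)) = (1, 9, -10)
Step 5: (1, 9, -10) -> (-(-10), -(1), -(9)) = (10, -1, -9)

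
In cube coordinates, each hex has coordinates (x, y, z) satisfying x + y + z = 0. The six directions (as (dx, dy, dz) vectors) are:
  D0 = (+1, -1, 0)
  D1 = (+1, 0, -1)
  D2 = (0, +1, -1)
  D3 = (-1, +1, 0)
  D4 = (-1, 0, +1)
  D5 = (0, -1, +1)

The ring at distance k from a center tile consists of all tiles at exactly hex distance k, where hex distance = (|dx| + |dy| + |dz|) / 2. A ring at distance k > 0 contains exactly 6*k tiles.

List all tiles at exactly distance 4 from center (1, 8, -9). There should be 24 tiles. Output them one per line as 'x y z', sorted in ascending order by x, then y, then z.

Walk ring at distance 4 from (1, 8, -9):
Start at center + D4*4 = (-3, 8, -5)
  hex 0: (-3, 8, -5)
  hex 1: (-2, 7, -5)
  hex 2: (-1, 6, -5)
  hex 3: (0, 5, -5)
  hex 4: (1, 4, -5)
  hex 5: (2, 4, -6)
  hex 6: (3, 4, -7)
  hex 7: (4, 4, -8)
  hex 8: (5, 4, -9)
  hex 9: (5, 5, -10)
  hex 10: (5, 6, -11)
  hex 11: (5, 7, -12)
  hex 12: (5, 8, -13)
  hex 13: (4, 9, -13)
  hex 14: (3, 10, -13)
  hex 15: (2, 11, -13)
  hex 16: (1, 12, -13)
  hex 17: (0, 12, -12)
  hex 18: (-1, 12, -11)
  hex 19: (-2, 12, -10)
  hex 20: (-3, 12, -9)
  hex 21: (-3, 11, -8)
  hex 22: (-3, 10, -7)
  hex 23: (-3, 9, -6)
Sorted: 24 hexes.

Answer: -3 8 -5
-3 9 -6
-3 10 -7
-3 11 -8
-3 12 -9
-2 7 -5
-2 12 -10
-1 6 -5
-1 12 -11
0 5 -5
0 12 -12
1 4 -5
1 12 -13
2 4 -6
2 11 -13
3 4 -7
3 10 -13
4 4 -8
4 9 -13
5 4 -9
5 5 -10
5 6 -11
5 7 -12
5 8 -13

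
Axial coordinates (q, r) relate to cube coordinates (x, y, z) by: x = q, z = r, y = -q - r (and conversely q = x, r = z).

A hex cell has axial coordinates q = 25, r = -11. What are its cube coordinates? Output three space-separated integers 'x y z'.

Answer: 25 -14 -11

Derivation:
x = q = 25
z = r = -11
y = -x - z = -(25) - (-11) = -14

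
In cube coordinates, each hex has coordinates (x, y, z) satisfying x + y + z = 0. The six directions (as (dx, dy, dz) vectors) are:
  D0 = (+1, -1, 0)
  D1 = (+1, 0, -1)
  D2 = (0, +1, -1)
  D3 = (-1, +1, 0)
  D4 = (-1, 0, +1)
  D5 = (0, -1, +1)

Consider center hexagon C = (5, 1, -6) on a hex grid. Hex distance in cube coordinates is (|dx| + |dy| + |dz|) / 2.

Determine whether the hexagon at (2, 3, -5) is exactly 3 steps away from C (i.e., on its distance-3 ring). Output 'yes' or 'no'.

Answer: yes

Derivation:
|px - cx| = |2 - 5| = 3
|py - cy| = |3 - 1| = 2
|pz - cz| = |-5 - (-6)| = 1
distance = (3+2+1)/2 = 6/2 = 3
radius = 3; distance == radius -> yes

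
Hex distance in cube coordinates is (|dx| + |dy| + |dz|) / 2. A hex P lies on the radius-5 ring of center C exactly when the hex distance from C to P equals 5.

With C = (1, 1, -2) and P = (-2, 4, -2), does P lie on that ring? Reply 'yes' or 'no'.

Answer: no

Derivation:
|px - cx| = |-2 - 1| = 3
|py - cy| = |4 - 1| = 3
|pz - cz| = |-2 - (-2)| = 0
distance = (3+3+0)/2 = 6/2 = 3
radius = 5; distance != radius -> no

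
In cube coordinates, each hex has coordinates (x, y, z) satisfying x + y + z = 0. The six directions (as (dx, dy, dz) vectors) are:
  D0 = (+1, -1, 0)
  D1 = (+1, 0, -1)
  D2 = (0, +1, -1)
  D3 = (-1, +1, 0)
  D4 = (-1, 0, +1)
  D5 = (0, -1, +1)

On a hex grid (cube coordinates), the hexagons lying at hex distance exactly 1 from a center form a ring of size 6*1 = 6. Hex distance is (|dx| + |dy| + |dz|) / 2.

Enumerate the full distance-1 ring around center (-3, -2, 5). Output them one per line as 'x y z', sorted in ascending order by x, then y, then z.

Answer: -4 -2 6
-4 -1 5
-3 -3 6
-3 -1 4
-2 -3 5
-2 -2 4

Derivation:
Walk ring at distance 1 from (-3, -2, 5):
Start at center + D4*1 = (-4, -2, 6)
  hex 0: (-4, -2, 6)
  hex 1: (-3, -3, 6)
  hex 2: (-2, -3, 5)
  hex 3: (-2, -2, 4)
  hex 4: (-3, -1, 4)
  hex 5: (-4, -1, 5)
Sorted: 6 hexes.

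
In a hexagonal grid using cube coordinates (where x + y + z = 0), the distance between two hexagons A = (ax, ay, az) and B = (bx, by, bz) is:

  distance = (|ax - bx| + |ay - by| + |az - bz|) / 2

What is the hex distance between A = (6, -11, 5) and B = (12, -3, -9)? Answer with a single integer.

|ax - bx| = |6 - 12| = 6
|ay - by| = |-11 - (-3)| = 8
|az - bz| = |5 - (-9)| = 14
distance = (6 + 8 + 14) / 2 = 28 / 2 = 14

Answer: 14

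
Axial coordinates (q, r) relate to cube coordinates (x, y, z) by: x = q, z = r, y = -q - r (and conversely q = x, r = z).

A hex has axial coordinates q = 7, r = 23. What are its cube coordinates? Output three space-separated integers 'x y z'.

Answer: 7 -30 23

Derivation:
x = q = 7
z = r = 23
y = -x - z = -(7) - (23) = -30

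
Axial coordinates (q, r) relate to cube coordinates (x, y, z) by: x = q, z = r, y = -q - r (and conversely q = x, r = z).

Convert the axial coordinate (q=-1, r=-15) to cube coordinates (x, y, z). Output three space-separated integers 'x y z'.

Answer: -1 16 -15

Derivation:
x = q = -1
z = r = -15
y = -x - z = -(-1) - (-15) = 16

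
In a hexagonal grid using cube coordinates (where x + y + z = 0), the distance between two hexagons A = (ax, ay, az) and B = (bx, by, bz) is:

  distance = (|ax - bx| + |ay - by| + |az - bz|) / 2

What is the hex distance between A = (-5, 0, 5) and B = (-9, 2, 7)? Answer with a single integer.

|ax - bx| = |-5 - (-9)| = 4
|ay - by| = |0 - 2| = 2
|az - bz| = |5 - 7| = 2
distance = (4 + 2 + 2) / 2 = 8 / 2 = 4

Answer: 4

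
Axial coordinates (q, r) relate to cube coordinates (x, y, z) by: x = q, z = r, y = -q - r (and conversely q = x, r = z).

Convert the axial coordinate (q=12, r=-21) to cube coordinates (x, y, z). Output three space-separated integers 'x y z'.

x = q = 12
z = r = -21
y = -x - z = -(12) - (-21) = 9

Answer: 12 9 -21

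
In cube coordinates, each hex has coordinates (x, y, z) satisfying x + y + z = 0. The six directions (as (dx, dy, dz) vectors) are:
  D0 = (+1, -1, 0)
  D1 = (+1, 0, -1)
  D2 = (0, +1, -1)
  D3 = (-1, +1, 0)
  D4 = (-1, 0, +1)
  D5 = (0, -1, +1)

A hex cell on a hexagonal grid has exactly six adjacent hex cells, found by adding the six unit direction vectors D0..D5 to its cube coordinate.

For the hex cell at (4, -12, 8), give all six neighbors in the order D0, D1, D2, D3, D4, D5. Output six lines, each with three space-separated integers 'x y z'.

Center: (4, -12, 8). Add each direction:
  D0: (4, -12, 8) + (1, -1, 0) = (5, -13, 8)
  D1: (4, -12, 8) + (1, 0, -1) = (5, -12, 7)
  D2: (4, -12, 8) + (0, 1, -1) = (4, -11, 7)
  D3: (4, -12, 8) + (-1, 1, 0) = (3, -11, 8)
  D4: (4, -12, 8) + (-1, 0, 1) = (3, -12, 9)
  D5: (4, -12, 8) + (0, -1, 1) = (4, -13, 9)

Answer: 5 -13 8
5 -12 7
4 -11 7
3 -11 8
3 -12 9
4 -13 9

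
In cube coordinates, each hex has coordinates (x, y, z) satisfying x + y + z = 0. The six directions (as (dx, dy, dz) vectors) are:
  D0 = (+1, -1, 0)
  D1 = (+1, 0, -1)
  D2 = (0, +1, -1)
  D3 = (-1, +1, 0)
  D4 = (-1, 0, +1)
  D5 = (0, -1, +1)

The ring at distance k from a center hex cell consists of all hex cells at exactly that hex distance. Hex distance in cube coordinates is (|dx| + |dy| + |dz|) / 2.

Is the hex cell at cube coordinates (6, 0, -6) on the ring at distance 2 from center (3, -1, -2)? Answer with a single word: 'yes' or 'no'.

Answer: no

Derivation:
|px - cx| = |6 - 3| = 3
|py - cy| = |0 - (-1)| = 1
|pz - cz| = |-6 - (-2)| = 4
distance = (3+1+4)/2 = 8/2 = 4
radius = 2; distance != radius -> no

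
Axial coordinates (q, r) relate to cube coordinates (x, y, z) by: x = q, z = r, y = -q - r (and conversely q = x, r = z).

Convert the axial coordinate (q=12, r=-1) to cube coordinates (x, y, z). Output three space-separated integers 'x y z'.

x = q = 12
z = r = -1
y = -x - z = -(12) - (-1) = -11

Answer: 12 -11 -1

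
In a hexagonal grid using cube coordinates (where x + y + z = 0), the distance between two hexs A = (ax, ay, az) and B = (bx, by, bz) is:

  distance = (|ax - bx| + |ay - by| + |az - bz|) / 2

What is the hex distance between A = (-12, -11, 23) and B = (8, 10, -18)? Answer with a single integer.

Answer: 41

Derivation:
|ax - bx| = |-12 - 8| = 20
|ay - by| = |-11 - 10| = 21
|az - bz| = |23 - (-18)| = 41
distance = (20 + 21 + 41) / 2 = 82 / 2 = 41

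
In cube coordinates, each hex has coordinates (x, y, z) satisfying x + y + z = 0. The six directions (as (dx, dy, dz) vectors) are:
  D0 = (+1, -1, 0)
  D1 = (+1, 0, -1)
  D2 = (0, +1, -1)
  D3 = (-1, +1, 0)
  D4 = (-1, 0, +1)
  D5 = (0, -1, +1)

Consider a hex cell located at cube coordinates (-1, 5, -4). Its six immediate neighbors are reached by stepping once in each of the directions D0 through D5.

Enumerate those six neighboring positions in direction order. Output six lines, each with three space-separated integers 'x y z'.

Center: (-1, 5, -4). Add each direction:
  D0: (-1, 5, -4) + (1, -1, 0) = (0, 4, -4)
  D1: (-1, 5, -4) + (1, 0, -1) = (0, 5, -5)
  D2: (-1, 5, -4) + (0, 1, -1) = (-1, 6, -5)
  D3: (-1, 5, -4) + (-1, 1, 0) = (-2, 6, -4)
  D4: (-1, 5, -4) + (-1, 0, 1) = (-2, 5, -3)
  D5: (-1, 5, -4) + (0, -1, 1) = (-1, 4, -3)

Answer: 0 4 -4
0 5 -5
-1 6 -5
-2 6 -4
-2 5 -3
-1 4 -3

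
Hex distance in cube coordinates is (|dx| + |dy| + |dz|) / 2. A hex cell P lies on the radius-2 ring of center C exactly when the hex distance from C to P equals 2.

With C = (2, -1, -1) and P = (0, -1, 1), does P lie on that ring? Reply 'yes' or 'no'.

Answer: yes

Derivation:
|px - cx| = |0 - 2| = 2
|py - cy| = |-1 - (-1)| = 0
|pz - cz| = |1 - (-1)| = 2
distance = (2+0+2)/2 = 4/2 = 2
radius = 2; distance == radius -> yes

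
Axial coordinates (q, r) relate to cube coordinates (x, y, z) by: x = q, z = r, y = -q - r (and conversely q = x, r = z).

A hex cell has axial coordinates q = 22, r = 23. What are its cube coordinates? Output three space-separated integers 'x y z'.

Answer: 22 -45 23

Derivation:
x = q = 22
z = r = 23
y = -x - z = -(22) - (23) = -45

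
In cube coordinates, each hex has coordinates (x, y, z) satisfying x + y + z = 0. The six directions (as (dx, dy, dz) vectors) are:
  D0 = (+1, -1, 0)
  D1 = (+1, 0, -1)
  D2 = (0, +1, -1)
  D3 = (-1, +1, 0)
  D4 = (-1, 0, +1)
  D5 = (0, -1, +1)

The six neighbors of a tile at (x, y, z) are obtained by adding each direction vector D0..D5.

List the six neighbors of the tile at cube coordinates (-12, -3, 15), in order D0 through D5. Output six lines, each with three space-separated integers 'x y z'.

Center: (-12, -3, 15). Add each direction:
  D0: (-12, -3, 15) + (1, -1, 0) = (-11, -4, 15)
  D1: (-12, -3, 15) + (1, 0, -1) = (-11, -3, 14)
  D2: (-12, -3, 15) + (0, 1, -1) = (-12, -2, 14)
  D3: (-12, -3, 15) + (-1, 1, 0) = (-13, -2, 15)
  D4: (-12, -3, 15) + (-1, 0, 1) = (-13, -3, 16)
  D5: (-12, -3, 15) + (0, -1, 1) = (-12, -4, 16)

Answer: -11 -4 15
-11 -3 14
-12 -2 14
-13 -2 15
-13 -3 16
-12 -4 16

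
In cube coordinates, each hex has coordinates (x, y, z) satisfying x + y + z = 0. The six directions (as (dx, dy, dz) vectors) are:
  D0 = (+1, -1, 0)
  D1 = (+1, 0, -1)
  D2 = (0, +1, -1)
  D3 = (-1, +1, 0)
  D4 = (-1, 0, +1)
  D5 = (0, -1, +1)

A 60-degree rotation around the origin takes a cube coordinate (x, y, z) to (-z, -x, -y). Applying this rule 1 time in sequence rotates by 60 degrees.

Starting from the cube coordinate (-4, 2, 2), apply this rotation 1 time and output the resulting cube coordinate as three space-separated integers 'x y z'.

Start: (-4, 2, 2)
Step 1: (-4, 2, 2) -> (-(2), -(-4), -(2)) = (-2, 4, -2)

Answer: -2 4 -2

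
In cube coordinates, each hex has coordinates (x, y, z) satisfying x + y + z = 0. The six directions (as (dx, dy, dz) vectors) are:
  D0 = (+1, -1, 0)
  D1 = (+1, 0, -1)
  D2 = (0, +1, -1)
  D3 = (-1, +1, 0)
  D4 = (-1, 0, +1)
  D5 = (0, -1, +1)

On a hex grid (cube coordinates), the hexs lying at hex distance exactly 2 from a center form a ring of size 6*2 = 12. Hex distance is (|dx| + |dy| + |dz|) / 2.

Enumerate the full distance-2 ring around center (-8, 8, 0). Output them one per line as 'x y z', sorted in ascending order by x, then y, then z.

Answer: -10 8 2
-10 9 1
-10 10 0
-9 7 2
-9 10 -1
-8 6 2
-8 10 -2
-7 6 1
-7 9 -2
-6 6 0
-6 7 -1
-6 8 -2

Derivation:
Walk ring at distance 2 from (-8, 8, 0):
Start at center + D4*2 = (-10, 8, 2)
  hex 0: (-10, 8, 2)
  hex 1: (-9, 7, 2)
  hex 2: (-8, 6, 2)
  hex 3: (-7, 6, 1)
  hex 4: (-6, 6, 0)
  hex 5: (-6, 7, -1)
  hex 6: (-6, 8, -2)
  hex 7: (-7, 9, -2)
  hex 8: (-8, 10, -2)
  hex 9: (-9, 10, -1)
  hex 10: (-10, 10, 0)
  hex 11: (-10, 9, 1)
Sorted: 12 hexes.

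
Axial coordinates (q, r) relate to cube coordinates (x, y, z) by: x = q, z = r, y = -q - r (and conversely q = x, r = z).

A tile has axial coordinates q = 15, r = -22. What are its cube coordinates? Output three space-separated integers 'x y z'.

Answer: 15 7 -22

Derivation:
x = q = 15
z = r = -22
y = -x - z = -(15) - (-22) = 7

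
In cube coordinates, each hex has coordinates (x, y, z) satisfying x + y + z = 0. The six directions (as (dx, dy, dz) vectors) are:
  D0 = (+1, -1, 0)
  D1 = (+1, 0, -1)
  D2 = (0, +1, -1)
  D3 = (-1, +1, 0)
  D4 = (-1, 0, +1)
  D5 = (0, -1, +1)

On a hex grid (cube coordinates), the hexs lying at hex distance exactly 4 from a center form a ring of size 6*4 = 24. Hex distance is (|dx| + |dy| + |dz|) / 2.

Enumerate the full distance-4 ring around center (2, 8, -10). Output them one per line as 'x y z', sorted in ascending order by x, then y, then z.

Answer: -2 8 -6
-2 9 -7
-2 10 -8
-2 11 -9
-2 12 -10
-1 7 -6
-1 12 -11
0 6 -6
0 12 -12
1 5 -6
1 12 -13
2 4 -6
2 12 -14
3 4 -7
3 11 -14
4 4 -8
4 10 -14
5 4 -9
5 9 -14
6 4 -10
6 5 -11
6 6 -12
6 7 -13
6 8 -14

Derivation:
Walk ring at distance 4 from (2, 8, -10):
Start at center + D4*4 = (-2, 8, -6)
  hex 0: (-2, 8, -6)
  hex 1: (-1, 7, -6)
  hex 2: (0, 6, -6)
  hex 3: (1, 5, -6)
  hex 4: (2, 4, -6)
  hex 5: (3, 4, -7)
  hex 6: (4, 4, -8)
  hex 7: (5, 4, -9)
  hex 8: (6, 4, -10)
  hex 9: (6, 5, -11)
  hex 10: (6, 6, -12)
  hex 11: (6, 7, -13)
  hex 12: (6, 8, -14)
  hex 13: (5, 9, -14)
  hex 14: (4, 10, -14)
  hex 15: (3, 11, -14)
  hex 16: (2, 12, -14)
  hex 17: (1, 12, -13)
  hex 18: (0, 12, -12)
  hex 19: (-1, 12, -11)
  hex 20: (-2, 12, -10)
  hex 21: (-2, 11, -9)
  hex 22: (-2, 10, -8)
  hex 23: (-2, 9, -7)
Sorted: 24 hexes.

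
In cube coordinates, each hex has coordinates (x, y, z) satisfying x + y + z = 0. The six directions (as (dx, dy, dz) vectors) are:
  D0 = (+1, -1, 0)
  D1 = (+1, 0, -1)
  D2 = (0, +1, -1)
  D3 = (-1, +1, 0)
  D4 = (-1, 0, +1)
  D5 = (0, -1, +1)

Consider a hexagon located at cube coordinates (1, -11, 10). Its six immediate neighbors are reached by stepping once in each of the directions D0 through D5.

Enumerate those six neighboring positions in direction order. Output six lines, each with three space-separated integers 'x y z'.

Center: (1, -11, 10). Add each direction:
  D0: (1, -11, 10) + (1, -1, 0) = (2, -12, 10)
  D1: (1, -11, 10) + (1, 0, -1) = (2, -11, 9)
  D2: (1, -11, 10) + (0, 1, -1) = (1, -10, 9)
  D3: (1, -11, 10) + (-1, 1, 0) = (0, -10, 10)
  D4: (1, -11, 10) + (-1, 0, 1) = (0, -11, 11)
  D5: (1, -11, 10) + (0, -1, 1) = (1, -12, 11)

Answer: 2 -12 10
2 -11 9
1 -10 9
0 -10 10
0 -11 11
1 -12 11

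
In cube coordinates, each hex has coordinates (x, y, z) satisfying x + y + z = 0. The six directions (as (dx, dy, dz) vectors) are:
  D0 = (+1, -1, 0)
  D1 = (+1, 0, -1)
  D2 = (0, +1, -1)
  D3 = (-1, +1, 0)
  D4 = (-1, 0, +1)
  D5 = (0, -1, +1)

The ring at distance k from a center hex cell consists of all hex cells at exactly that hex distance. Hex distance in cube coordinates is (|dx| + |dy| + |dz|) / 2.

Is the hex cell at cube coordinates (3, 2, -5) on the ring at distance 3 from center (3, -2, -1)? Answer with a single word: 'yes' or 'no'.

|px - cx| = |3 - 3| = 0
|py - cy| = |2 - (-2)| = 4
|pz - cz| = |-5 - (-1)| = 4
distance = (0+4+4)/2 = 8/2 = 4
radius = 3; distance != radius -> no

Answer: no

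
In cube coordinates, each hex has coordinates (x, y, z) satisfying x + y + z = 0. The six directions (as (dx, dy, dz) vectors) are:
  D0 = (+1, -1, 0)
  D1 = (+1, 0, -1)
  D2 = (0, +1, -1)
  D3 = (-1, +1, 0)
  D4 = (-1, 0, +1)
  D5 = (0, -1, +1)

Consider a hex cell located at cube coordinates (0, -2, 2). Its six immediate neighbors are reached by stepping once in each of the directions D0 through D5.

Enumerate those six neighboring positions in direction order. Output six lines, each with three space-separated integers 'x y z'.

Answer: 1 -3 2
1 -2 1
0 -1 1
-1 -1 2
-1 -2 3
0 -3 3

Derivation:
Center: (0, -2, 2). Add each direction:
  D0: (0, -2, 2) + (1, -1, 0) = (1, -3, 2)
  D1: (0, -2, 2) + (1, 0, -1) = (1, -2, 1)
  D2: (0, -2, 2) + (0, 1, -1) = (0, -1, 1)
  D3: (0, -2, 2) + (-1, 1, 0) = (-1, -1, 2)
  D4: (0, -2, 2) + (-1, 0, 1) = (-1, -2, 3)
  D5: (0, -2, 2) + (0, -1, 1) = (0, -3, 3)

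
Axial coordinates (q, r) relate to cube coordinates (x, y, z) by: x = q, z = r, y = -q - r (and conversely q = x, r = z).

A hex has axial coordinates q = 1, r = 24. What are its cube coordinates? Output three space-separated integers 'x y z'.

x = q = 1
z = r = 24
y = -x - z = -(1) - (24) = -25

Answer: 1 -25 24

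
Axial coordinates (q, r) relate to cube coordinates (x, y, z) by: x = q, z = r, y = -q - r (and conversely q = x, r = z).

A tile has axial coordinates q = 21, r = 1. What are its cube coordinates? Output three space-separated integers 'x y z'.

Answer: 21 -22 1

Derivation:
x = q = 21
z = r = 1
y = -x - z = -(21) - (1) = -22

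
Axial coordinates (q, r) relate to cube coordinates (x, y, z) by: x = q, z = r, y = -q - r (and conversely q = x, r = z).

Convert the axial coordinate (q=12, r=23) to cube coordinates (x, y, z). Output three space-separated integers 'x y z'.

Answer: 12 -35 23

Derivation:
x = q = 12
z = r = 23
y = -x - z = -(12) - (23) = -35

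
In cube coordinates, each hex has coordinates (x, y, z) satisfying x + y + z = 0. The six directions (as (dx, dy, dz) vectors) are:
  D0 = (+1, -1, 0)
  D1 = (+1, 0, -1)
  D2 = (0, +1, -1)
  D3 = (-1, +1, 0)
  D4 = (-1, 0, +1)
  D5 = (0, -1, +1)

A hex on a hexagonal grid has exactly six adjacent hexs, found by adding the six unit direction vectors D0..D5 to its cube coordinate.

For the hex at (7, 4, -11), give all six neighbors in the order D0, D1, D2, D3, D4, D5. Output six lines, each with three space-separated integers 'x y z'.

Answer: 8 3 -11
8 4 -12
7 5 -12
6 5 -11
6 4 -10
7 3 -10

Derivation:
Center: (7, 4, -11). Add each direction:
  D0: (7, 4, -11) + (1, -1, 0) = (8, 3, -11)
  D1: (7, 4, -11) + (1, 0, -1) = (8, 4, -12)
  D2: (7, 4, -11) + (0, 1, -1) = (7, 5, -12)
  D3: (7, 4, -11) + (-1, 1, 0) = (6, 5, -11)
  D4: (7, 4, -11) + (-1, 0, 1) = (6, 4, -10)
  D5: (7, 4, -11) + (0, -1, 1) = (7, 3, -10)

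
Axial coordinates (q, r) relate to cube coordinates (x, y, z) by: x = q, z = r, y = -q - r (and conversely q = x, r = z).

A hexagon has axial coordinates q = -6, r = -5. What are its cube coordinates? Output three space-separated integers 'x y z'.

x = q = -6
z = r = -5
y = -x - z = -(-6) - (-5) = 11

Answer: -6 11 -5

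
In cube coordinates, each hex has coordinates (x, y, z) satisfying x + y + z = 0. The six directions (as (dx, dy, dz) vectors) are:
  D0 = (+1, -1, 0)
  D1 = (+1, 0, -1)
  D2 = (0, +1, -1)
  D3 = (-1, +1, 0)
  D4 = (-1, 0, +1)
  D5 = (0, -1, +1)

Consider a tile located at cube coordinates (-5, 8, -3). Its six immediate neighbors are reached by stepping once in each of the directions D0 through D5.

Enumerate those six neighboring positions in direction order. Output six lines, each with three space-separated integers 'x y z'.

Answer: -4 7 -3
-4 8 -4
-5 9 -4
-6 9 -3
-6 8 -2
-5 7 -2

Derivation:
Center: (-5, 8, -3). Add each direction:
  D0: (-5, 8, -3) + (1, -1, 0) = (-4, 7, -3)
  D1: (-5, 8, -3) + (1, 0, -1) = (-4, 8, -4)
  D2: (-5, 8, -3) + (0, 1, -1) = (-5, 9, -4)
  D3: (-5, 8, -3) + (-1, 1, 0) = (-6, 9, -3)
  D4: (-5, 8, -3) + (-1, 0, 1) = (-6, 8, -2)
  D5: (-5, 8, -3) + (0, -1, 1) = (-5, 7, -2)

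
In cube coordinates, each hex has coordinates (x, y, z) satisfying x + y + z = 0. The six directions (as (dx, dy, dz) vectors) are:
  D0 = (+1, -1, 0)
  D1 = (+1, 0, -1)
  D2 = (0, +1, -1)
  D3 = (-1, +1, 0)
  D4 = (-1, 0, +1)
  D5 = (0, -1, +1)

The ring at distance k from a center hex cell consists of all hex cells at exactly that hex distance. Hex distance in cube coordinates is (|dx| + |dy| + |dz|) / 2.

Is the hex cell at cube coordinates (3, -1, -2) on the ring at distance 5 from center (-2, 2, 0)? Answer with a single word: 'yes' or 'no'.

Answer: yes

Derivation:
|px - cx| = |3 - (-2)| = 5
|py - cy| = |-1 - 2| = 3
|pz - cz| = |-2 - 0| = 2
distance = (5+3+2)/2 = 10/2 = 5
radius = 5; distance == radius -> yes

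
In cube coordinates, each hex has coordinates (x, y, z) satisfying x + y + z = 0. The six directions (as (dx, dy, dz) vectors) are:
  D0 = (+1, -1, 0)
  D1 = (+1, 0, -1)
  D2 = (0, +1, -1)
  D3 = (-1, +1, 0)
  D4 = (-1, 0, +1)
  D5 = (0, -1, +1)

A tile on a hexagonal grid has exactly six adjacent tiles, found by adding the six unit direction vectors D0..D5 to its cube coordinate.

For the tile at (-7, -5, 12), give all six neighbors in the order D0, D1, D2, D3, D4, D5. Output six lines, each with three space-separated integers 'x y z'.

Center: (-7, -5, 12). Add each direction:
  D0: (-7, -5, 12) + (1, -1, 0) = (-6, -6, 12)
  D1: (-7, -5, 12) + (1, 0, -1) = (-6, -5, 11)
  D2: (-7, -5, 12) + (0, 1, -1) = (-7, -4, 11)
  D3: (-7, -5, 12) + (-1, 1, 0) = (-8, -4, 12)
  D4: (-7, -5, 12) + (-1, 0, 1) = (-8, -5, 13)
  D5: (-7, -5, 12) + (0, -1, 1) = (-7, -6, 13)

Answer: -6 -6 12
-6 -5 11
-7 -4 11
-8 -4 12
-8 -5 13
-7 -6 13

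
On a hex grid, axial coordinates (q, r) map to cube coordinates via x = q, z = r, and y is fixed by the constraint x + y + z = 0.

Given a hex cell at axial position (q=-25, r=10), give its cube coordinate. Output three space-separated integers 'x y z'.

Answer: -25 15 10

Derivation:
x = q = -25
z = r = 10
y = -x - z = -(-25) - (10) = 15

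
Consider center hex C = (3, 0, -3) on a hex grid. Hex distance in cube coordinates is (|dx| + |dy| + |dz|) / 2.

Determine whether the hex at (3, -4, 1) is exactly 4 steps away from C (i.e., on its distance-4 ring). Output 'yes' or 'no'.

Answer: yes

Derivation:
|px - cx| = |3 - 3| = 0
|py - cy| = |-4 - 0| = 4
|pz - cz| = |1 - (-3)| = 4
distance = (0+4+4)/2 = 8/2 = 4
radius = 4; distance == radius -> yes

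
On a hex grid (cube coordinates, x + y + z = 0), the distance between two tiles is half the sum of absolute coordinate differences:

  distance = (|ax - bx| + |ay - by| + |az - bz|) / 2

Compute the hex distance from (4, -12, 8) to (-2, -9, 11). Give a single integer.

|ax - bx| = |4 - (-2)| = 6
|ay - by| = |-12 - (-9)| = 3
|az - bz| = |8 - 11| = 3
distance = (6 + 3 + 3) / 2 = 12 / 2 = 6

Answer: 6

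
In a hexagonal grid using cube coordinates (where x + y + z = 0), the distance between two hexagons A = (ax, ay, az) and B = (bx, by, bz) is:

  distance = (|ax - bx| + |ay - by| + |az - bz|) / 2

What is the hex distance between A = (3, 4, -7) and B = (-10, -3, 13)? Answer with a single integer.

Answer: 20

Derivation:
|ax - bx| = |3 - (-10)| = 13
|ay - by| = |4 - (-3)| = 7
|az - bz| = |-7 - 13| = 20
distance = (13 + 7 + 20) / 2 = 40 / 2 = 20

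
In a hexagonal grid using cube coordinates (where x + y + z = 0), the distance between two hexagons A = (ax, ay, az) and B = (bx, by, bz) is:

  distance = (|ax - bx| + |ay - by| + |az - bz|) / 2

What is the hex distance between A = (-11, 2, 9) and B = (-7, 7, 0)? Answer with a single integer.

|ax - bx| = |-11 - (-7)| = 4
|ay - by| = |2 - 7| = 5
|az - bz| = |9 - 0| = 9
distance = (4 + 5 + 9) / 2 = 18 / 2 = 9

Answer: 9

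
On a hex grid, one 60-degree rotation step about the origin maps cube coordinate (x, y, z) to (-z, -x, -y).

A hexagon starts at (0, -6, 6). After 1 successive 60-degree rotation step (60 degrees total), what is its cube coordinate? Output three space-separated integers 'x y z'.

Start: (0, -6, 6)
Step 1: (0, -6, 6) -> (-(6), -(0), -(-6)) = (-6, 0, 6)

Answer: -6 0 6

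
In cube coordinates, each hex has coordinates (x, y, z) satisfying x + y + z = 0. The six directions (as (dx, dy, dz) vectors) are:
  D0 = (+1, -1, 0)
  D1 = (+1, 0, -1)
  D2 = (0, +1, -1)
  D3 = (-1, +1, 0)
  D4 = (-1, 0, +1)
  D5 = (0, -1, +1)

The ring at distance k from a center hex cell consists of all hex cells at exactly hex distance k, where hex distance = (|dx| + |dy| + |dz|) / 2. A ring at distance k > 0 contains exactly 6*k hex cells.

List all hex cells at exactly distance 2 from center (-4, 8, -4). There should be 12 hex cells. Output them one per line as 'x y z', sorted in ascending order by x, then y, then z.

Walk ring at distance 2 from (-4, 8, -4):
Start at center + D4*2 = (-6, 8, -2)
  hex 0: (-6, 8, -2)
  hex 1: (-5, 7, -2)
  hex 2: (-4, 6, -2)
  hex 3: (-3, 6, -3)
  hex 4: (-2, 6, -4)
  hex 5: (-2, 7, -5)
  hex 6: (-2, 8, -6)
  hex 7: (-3, 9, -6)
  hex 8: (-4, 10, -6)
  hex 9: (-5, 10, -5)
  hex 10: (-6, 10, -4)
  hex 11: (-6, 9, -3)
Sorted: 12 hexes.

Answer: -6 8 -2
-6 9 -3
-6 10 -4
-5 7 -2
-5 10 -5
-4 6 -2
-4 10 -6
-3 6 -3
-3 9 -6
-2 6 -4
-2 7 -5
-2 8 -6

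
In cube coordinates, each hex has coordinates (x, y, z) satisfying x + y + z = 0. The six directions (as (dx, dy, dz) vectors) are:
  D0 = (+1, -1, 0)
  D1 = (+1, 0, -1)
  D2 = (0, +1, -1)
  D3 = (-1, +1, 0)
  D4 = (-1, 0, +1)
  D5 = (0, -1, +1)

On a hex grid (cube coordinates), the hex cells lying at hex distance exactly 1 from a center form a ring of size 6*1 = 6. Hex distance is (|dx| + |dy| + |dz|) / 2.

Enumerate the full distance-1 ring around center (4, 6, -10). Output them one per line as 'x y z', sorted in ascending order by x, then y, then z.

Answer: 3 6 -9
3 7 -10
4 5 -9
4 7 -11
5 5 -10
5 6 -11

Derivation:
Walk ring at distance 1 from (4, 6, -10):
Start at center + D4*1 = (3, 6, -9)
  hex 0: (3, 6, -9)
  hex 1: (4, 5, -9)
  hex 2: (5, 5, -10)
  hex 3: (5, 6, -11)
  hex 4: (4, 7, -11)
  hex 5: (3, 7, -10)
Sorted: 6 hexes.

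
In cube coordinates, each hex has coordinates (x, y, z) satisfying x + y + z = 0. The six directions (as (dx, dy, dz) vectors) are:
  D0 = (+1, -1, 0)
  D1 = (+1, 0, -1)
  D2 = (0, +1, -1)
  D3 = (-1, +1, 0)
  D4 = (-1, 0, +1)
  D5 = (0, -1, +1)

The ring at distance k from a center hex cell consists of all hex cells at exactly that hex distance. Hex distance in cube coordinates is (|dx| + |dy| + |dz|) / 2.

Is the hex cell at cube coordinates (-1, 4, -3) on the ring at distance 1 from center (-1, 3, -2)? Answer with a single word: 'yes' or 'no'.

Answer: yes

Derivation:
|px - cx| = |-1 - (-1)| = 0
|py - cy| = |4 - 3| = 1
|pz - cz| = |-3 - (-2)| = 1
distance = (0+1+1)/2 = 2/2 = 1
radius = 1; distance == radius -> yes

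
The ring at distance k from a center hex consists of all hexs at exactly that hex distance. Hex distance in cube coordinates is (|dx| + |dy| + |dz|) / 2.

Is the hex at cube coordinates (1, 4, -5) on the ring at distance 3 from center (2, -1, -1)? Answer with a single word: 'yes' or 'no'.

Answer: no

Derivation:
|px - cx| = |1 - 2| = 1
|py - cy| = |4 - (-1)| = 5
|pz - cz| = |-5 - (-1)| = 4
distance = (1+5+4)/2 = 10/2 = 5
radius = 3; distance != radius -> no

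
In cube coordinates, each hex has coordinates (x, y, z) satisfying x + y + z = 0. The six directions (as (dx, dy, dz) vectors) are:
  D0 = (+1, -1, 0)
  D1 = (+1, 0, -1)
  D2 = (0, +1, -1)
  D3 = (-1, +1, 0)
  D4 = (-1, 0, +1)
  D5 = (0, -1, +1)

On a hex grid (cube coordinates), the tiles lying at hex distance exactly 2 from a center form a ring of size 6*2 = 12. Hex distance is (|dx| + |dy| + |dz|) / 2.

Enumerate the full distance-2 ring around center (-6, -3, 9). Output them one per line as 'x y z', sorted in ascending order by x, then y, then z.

Walk ring at distance 2 from (-6, -3, 9):
Start at center + D4*2 = (-8, -3, 11)
  hex 0: (-8, -3, 11)
  hex 1: (-7, -4, 11)
  hex 2: (-6, -5, 11)
  hex 3: (-5, -5, 10)
  hex 4: (-4, -5, 9)
  hex 5: (-4, -4, 8)
  hex 6: (-4, -3, 7)
  hex 7: (-5, -2, 7)
  hex 8: (-6, -1, 7)
  hex 9: (-7, -1, 8)
  hex 10: (-8, -1, 9)
  hex 11: (-8, -2, 10)
Sorted: 12 hexes.

Answer: -8 -3 11
-8 -2 10
-8 -1 9
-7 -4 11
-7 -1 8
-6 -5 11
-6 -1 7
-5 -5 10
-5 -2 7
-4 -5 9
-4 -4 8
-4 -3 7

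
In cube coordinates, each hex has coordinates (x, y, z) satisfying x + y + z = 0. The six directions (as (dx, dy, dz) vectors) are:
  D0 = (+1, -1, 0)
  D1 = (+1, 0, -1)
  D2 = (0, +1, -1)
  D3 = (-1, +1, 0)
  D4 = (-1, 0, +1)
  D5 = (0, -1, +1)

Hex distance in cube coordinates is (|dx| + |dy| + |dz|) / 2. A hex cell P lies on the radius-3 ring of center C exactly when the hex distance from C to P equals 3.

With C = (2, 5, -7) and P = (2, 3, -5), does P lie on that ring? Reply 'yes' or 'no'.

Answer: no

Derivation:
|px - cx| = |2 - 2| = 0
|py - cy| = |3 - 5| = 2
|pz - cz| = |-5 - (-7)| = 2
distance = (0+2+2)/2 = 4/2 = 2
radius = 3; distance != radius -> no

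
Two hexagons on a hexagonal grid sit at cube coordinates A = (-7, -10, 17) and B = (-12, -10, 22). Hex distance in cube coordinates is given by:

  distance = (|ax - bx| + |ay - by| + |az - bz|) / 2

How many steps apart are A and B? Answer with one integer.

Answer: 5

Derivation:
|ax - bx| = |-7 - (-12)| = 5
|ay - by| = |-10 - (-10)| = 0
|az - bz| = |17 - 22| = 5
distance = (5 + 0 + 5) / 2 = 10 / 2 = 5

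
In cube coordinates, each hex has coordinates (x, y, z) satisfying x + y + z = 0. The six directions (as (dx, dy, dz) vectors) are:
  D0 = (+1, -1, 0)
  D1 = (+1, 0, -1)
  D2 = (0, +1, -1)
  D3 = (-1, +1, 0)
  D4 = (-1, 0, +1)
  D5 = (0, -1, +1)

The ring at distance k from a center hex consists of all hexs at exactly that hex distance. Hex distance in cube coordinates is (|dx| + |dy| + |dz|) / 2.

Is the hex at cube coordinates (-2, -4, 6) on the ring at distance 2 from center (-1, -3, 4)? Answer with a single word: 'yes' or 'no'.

|px - cx| = |-2 - (-1)| = 1
|py - cy| = |-4 - (-3)| = 1
|pz - cz| = |6 - 4| = 2
distance = (1+1+2)/2 = 4/2 = 2
radius = 2; distance == radius -> yes

Answer: yes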